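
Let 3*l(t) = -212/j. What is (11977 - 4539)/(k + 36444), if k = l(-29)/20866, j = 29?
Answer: 3375628449/16539580909 ≈ 0.20409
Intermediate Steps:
l(t) = -212/87 (l(t) = (-212/29)/3 = (-212*1/29)/3 = (⅓)*(-212/29) = -212/87)
k = -106/907671 (k = -212/87/20866 = -212/87*1/20866 = -106/907671 ≈ -0.00011678)
(11977 - 4539)/(k + 36444) = (11977 - 4539)/(-106/907671 + 36444) = 7438/(33079161818/907671) = 7438*(907671/33079161818) = 3375628449/16539580909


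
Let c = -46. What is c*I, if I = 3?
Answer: -138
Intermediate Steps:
c*I = -46*3 = -138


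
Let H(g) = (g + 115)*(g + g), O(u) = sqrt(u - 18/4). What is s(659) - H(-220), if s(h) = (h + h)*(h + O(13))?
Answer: 822362 + 659*sqrt(34) ≈ 8.2621e+5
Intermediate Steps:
O(u) = sqrt(-9/2 + u) (O(u) = sqrt(u - 18*1/4) = sqrt(u - 9/2) = sqrt(-9/2 + u))
s(h) = 2*h*(h + sqrt(34)/2) (s(h) = (h + h)*(h + sqrt(-18 + 4*13)/2) = (2*h)*(h + sqrt(-18 + 52)/2) = (2*h)*(h + sqrt(34)/2) = 2*h*(h + sqrt(34)/2))
H(g) = 2*g*(115 + g) (H(g) = (115 + g)*(2*g) = 2*g*(115 + g))
s(659) - H(-220) = 659*(sqrt(34) + 2*659) - 2*(-220)*(115 - 220) = 659*(sqrt(34) + 1318) - 2*(-220)*(-105) = 659*(1318 + sqrt(34)) - 1*46200 = (868562 + 659*sqrt(34)) - 46200 = 822362 + 659*sqrt(34)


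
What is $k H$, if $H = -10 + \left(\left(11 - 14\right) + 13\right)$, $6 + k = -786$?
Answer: $0$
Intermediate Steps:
$k = -792$ ($k = -6 - 786 = -792$)
$H = 0$ ($H = -10 + \left(-3 + 13\right) = -10 + 10 = 0$)
$k H = \left(-792\right) 0 = 0$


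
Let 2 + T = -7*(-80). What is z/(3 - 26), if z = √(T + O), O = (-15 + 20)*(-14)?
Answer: -2*√122/23 ≈ -0.96047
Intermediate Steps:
O = -70 (O = 5*(-14) = -70)
T = 558 (T = -2 - 7*(-80) = -2 + 560 = 558)
z = 2*√122 (z = √(558 - 70) = √488 = 2*√122 ≈ 22.091)
z/(3 - 26) = (2*√122)/(3 - 26) = (2*√122)/(-23) = (2*√122)*(-1/23) = -2*√122/23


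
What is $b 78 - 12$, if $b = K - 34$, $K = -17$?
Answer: $-3990$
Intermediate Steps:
$b = -51$ ($b = -17 - 34 = -51$)
$b 78 - 12 = \left(-51\right) 78 - 12 = -3978 - 12 = -3990$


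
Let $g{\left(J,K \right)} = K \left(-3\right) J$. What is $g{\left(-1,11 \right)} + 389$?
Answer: $422$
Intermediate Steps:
$g{\left(J,K \right)} = - 3 J K$ ($g{\left(J,K \right)} = - 3 K J = - 3 J K$)
$g{\left(-1,11 \right)} + 389 = \left(-3\right) \left(-1\right) 11 + 389 = 33 + 389 = 422$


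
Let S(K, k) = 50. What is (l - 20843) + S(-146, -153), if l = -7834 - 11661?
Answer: -40288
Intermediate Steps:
l = -19495
(l - 20843) + S(-146, -153) = (-19495 - 20843) + 50 = -40338 + 50 = -40288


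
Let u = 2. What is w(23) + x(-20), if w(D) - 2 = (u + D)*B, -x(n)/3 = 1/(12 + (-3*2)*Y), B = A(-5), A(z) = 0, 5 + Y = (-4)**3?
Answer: 283/142 ≈ 1.9930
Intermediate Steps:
Y = -69 (Y = -5 + (-4)**3 = -5 - 64 = -69)
B = 0
x(n) = -1/142 (x(n) = -3/(12 - 3*2*(-69)) = -3/(12 - 6*(-69)) = -3/(12 + 414) = -3/426 = -3*1/426 = -1/142)
w(D) = 2 (w(D) = 2 + (2 + D)*0 = 2 + 0 = 2)
w(23) + x(-20) = 2 - 1/142 = 283/142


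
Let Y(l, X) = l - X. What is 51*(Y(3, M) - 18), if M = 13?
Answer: -1428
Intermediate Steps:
51*(Y(3, M) - 18) = 51*((3 - 1*13) - 18) = 51*((3 - 13) - 18) = 51*(-10 - 18) = 51*(-28) = -1428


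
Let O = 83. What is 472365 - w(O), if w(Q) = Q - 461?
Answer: 472743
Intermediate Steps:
w(Q) = -461 + Q
472365 - w(O) = 472365 - (-461 + 83) = 472365 - 1*(-378) = 472365 + 378 = 472743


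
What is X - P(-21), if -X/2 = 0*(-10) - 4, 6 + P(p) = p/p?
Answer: 13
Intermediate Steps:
P(p) = -5 (P(p) = -6 + p/p = -6 + 1 = -5)
X = 8 (X = -2*(0*(-10) - 4) = -2*(0 - 4) = -2*(-4) = 8)
X - P(-21) = 8 - 1*(-5) = 8 + 5 = 13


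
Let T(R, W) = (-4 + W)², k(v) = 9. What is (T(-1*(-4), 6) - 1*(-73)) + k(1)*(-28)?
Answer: -175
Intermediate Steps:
(T(-1*(-4), 6) - 1*(-73)) + k(1)*(-28) = ((-4 + 6)² - 1*(-73)) + 9*(-28) = (2² + 73) - 252 = (4 + 73) - 252 = 77 - 252 = -175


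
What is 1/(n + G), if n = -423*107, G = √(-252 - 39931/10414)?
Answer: -471348054/21333686936353 - I*√27745593226/21333686936353 ≈ -2.2094e-5 - 7.8078e-9*I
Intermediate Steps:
G = I*√27745593226/10414 (G = √(-252 - 39931*1/10414) = √(-252 - 39931/10414) = √(-2664259/10414) = I*√27745593226/10414 ≈ 15.995*I)
n = -45261
1/(n + G) = 1/(-45261 + I*√27745593226/10414)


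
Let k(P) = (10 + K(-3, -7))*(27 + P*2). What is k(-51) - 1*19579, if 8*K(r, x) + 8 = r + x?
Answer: -80641/4 ≈ -20160.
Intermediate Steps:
K(r, x) = -1 + r/8 + x/8 (K(r, x) = -1 + (r + x)/8 = -1 + (r/8 + x/8) = -1 + r/8 + x/8)
k(P) = 837/4 + 31*P/2 (k(P) = (10 + (-1 + (⅛)*(-3) + (⅛)*(-7)))*(27 + P*2) = (10 + (-1 - 3/8 - 7/8))*(27 + 2*P) = (10 - 9/4)*(27 + 2*P) = 31*(27 + 2*P)/4 = 837/4 + 31*P/2)
k(-51) - 1*19579 = (837/4 + (31/2)*(-51)) - 1*19579 = (837/4 - 1581/2) - 19579 = -2325/4 - 19579 = -80641/4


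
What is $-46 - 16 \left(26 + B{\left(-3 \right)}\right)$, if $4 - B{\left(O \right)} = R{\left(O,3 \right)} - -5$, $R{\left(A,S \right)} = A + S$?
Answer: $-446$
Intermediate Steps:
$B{\left(O \right)} = -4 - O$ ($B{\left(O \right)} = 4 - \left(\left(O + 3\right) - -5\right) = 4 - \left(\left(3 + O\right) + 5\right) = 4 - \left(8 + O\right) = -4 - O$)
$-46 - 16 \left(26 + B{\left(-3 \right)}\right) = -46 - 16 \left(26 - 1\right) = -46 - 400 = -446$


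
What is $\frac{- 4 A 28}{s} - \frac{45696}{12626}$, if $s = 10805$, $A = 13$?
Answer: $- \frac{256064368}{68211965} \approx -3.754$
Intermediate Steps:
$\frac{- 4 A 28}{s} - \frac{45696}{12626} = \frac{\left(-4\right) 13 \cdot 28}{10805} - \frac{45696}{12626} = \left(-52\right) 28 \cdot \frac{1}{10805} - \frac{22848}{6313} = \left(-1456\right) \frac{1}{10805} - \frac{22848}{6313} = - \frac{1456}{10805} - \frac{22848}{6313} = - \frac{256064368}{68211965}$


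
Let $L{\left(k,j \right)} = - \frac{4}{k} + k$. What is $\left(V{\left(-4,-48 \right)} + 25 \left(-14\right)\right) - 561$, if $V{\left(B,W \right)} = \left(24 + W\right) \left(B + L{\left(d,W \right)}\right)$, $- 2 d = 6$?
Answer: $-775$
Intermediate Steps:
$d = -3$ ($d = \left(- \frac{1}{2}\right) 6 = -3$)
$L{\left(k,j \right)} = k - \frac{4}{k}$
$V{\left(B,W \right)} = \left(24 + W\right) \left(- \frac{5}{3} + B\right)$ ($V{\left(B,W \right)} = \left(24 + W\right) \left(B - \left(3 + \frac{4}{-3}\right)\right) = \left(24 + W\right) \left(B - \frac{5}{3}\right) = \left(24 + W\right) \left(- \frac{5}{3} + B\right)$)
$\left(V{\left(-4,-48 \right)} + 25 \left(-14\right)\right) - 561 = \left(\left(-40 + 24 \left(-4\right) - -80 - -192\right) + 25 \left(-14\right)\right) - 561 = \left(\left(-40 - 96 + 80 + 192\right) - 350\right) - 561 = \left(136 - 350\right) - 561 = -214 - 561 = -775$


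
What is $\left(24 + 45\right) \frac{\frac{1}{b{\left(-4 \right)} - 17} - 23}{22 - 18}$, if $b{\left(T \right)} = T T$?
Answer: $-414$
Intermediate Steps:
$b{\left(T \right)} = T^{2}$
$\left(24 + 45\right) \frac{\frac{1}{b{\left(-4 \right)} - 17} - 23}{22 - 18} = \left(24 + 45\right) \frac{\frac{1}{\left(-4\right)^{2} - 17} - 23}{22 - 18} = 69 \frac{\frac{1}{16 - 17} - 23}{4} = 69 \left(\frac{1}{-1} - 23\right) \frac{1}{4} = 69 \left(-1 - 23\right) \frac{1}{4} = 69 \left(\left(-24\right) \frac{1}{4}\right) = 69 \left(-6\right) = -414$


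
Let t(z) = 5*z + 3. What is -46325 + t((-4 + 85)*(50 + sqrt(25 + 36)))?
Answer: -26072 + 405*sqrt(61) ≈ -22909.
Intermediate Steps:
t(z) = 3 + 5*z
-46325 + t((-4 + 85)*(50 + sqrt(25 + 36))) = -46325 + (3 + 5*((-4 + 85)*(50 + sqrt(25 + 36)))) = -46325 + (3 + 5*(81*(50 + sqrt(61)))) = -46325 + (3 + 5*(4050 + 81*sqrt(61))) = -46325 + (3 + (20250 + 405*sqrt(61))) = -46325 + (20253 + 405*sqrt(61)) = -26072 + 405*sqrt(61)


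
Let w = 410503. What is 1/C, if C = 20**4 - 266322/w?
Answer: 410503/65680213678 ≈ 6.2500e-6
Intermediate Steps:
C = 65680213678/410503 (C = 20**4 - 266322/410503 = 160000 - 266322/410503 = 65680213678/410503 ≈ 1.6000e+5)
1/C = 1/(65680213678/410503) = 410503/65680213678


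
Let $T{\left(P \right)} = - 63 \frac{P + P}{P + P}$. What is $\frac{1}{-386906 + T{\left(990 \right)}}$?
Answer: $- \frac{1}{386969} \approx -2.5842 \cdot 10^{-6}$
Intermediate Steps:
$T{\left(P \right)} = -63$ ($T{\left(P \right)} = - 63 \frac{2 P}{2 P} = - 63 \cdot 2 P \frac{1}{2 P} = \left(-63\right) 1 = -63$)
$\frac{1}{-386906 + T{\left(990 \right)}} = \frac{1}{-386906 - 63} = \frac{1}{-386969} = - \frac{1}{386969}$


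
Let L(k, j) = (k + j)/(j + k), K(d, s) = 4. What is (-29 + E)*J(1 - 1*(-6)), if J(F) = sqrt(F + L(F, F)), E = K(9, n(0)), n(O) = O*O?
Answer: -50*sqrt(2) ≈ -70.711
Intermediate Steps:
n(O) = O**2
E = 4
L(k, j) = 1 (L(k, j) = (j + k)/(j + k) = 1)
J(F) = sqrt(1 + F) (J(F) = sqrt(F + 1) = sqrt(1 + F))
(-29 + E)*J(1 - 1*(-6)) = (-29 + 4)*sqrt(1 + (1 - 1*(-6))) = -25*sqrt(1 + (1 + 6)) = -25*sqrt(1 + 7) = -50*sqrt(2)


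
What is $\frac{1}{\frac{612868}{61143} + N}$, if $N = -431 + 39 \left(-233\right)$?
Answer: $- \frac{61143}{581346206} \approx -0.00010517$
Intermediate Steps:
$N = -9518$ ($N = -431 - 9087 = -9518$)
$\frac{1}{\frac{612868}{61143} + N} = \frac{1}{\frac{612868}{61143} - 9518} = \frac{1}{- \frac{581346206}{61143}} = - \frac{61143}{581346206}$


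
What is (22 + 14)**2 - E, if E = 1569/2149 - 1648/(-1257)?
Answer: 3495361943/2701293 ≈ 1294.0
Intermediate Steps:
E = 5513785/2701293 (E = 1569*(1/2149) - 1648*(-1/1257) = 1569/2149 + 1648/1257 = 5513785/2701293 ≈ 2.0412)
(22 + 14)**2 - E = (22 + 14)**2 - 1*5513785/2701293 = 36**2 - 5513785/2701293 = 1296 - 5513785/2701293 = 3495361943/2701293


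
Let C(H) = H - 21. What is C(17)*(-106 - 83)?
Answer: 756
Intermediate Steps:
C(H) = -21 + H
C(17)*(-106 - 83) = (-21 + 17)*(-106 - 83) = -4*(-189) = 756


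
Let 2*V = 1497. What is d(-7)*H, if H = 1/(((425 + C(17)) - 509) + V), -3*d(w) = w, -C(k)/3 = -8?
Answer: 14/4131 ≈ 0.0033890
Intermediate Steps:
V = 1497/2 (V = (½)*1497 = 1497/2 ≈ 748.50)
C(k) = 24 (C(k) = -3*(-8) = 24)
d(w) = -w/3
H = 2/1377 (H = 1/(((425 + 24) - 509) + 1497/2) = 1/((449 - 509) + 1497/2) = 1/(-60 + 1497/2) = 1/(1377/2) = 2/1377 ≈ 0.0014524)
d(-7)*H = -⅓*(-7)*(2/1377) = (7/3)*(2/1377) = 14/4131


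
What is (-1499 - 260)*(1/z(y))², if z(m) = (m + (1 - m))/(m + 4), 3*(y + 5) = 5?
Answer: -7036/9 ≈ -781.78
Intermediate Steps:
y = -10/3 (y = -5 + (⅓)*5 = -5 + 5/3 = -10/3 ≈ -3.3333)
z(m) = 1/(4 + m)
(-1499 - 260)*(1/z(y))² = (-1499 - 260)*(1/(1/(4 - 10/3)))² = -1759*(1/(1/(⅔)))² = -1759*(1/(3/2))² = -1759*(⅔)² = -1759*4/9 = -7036/9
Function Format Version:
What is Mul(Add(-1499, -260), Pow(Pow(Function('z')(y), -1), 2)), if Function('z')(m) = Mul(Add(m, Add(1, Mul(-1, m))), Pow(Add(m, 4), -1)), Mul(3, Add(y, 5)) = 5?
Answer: Rational(-7036, 9) ≈ -781.78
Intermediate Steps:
y = Rational(-10, 3) (y = Add(-5, Mul(Rational(1, 3), 5)) = Add(-5, Rational(5, 3)) = Rational(-10, 3) ≈ -3.3333)
Function('z')(m) = Pow(Add(4, m), -1) (Function('z')(m) = Mul(1, Pow(Add(4, m), -1)) = Pow(Add(4, m), -1))
Mul(Add(-1499, -260), Pow(Pow(Function('z')(y), -1), 2)) = Mul(Add(-1499, -260), Pow(Pow(Pow(Add(4, Rational(-10, 3)), -1), -1), 2)) = Mul(-1759, Pow(Pow(Pow(Rational(2, 3), -1), -1), 2)) = Mul(-1759, Pow(Pow(Rational(3, 2), -1), 2)) = Mul(-1759, Pow(Rational(2, 3), 2)) = Mul(-1759, Rational(4, 9)) = Rational(-7036, 9)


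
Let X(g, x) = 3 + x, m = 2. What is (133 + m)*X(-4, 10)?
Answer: 1755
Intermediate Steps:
(133 + m)*X(-4, 10) = (133 + 2)*(3 + 10) = 135*13 = 1755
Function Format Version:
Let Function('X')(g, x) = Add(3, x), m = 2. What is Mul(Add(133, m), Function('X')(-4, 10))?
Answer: 1755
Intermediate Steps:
Mul(Add(133, m), Function('X')(-4, 10)) = Mul(Add(133, 2), Add(3, 10)) = Mul(135, 13) = 1755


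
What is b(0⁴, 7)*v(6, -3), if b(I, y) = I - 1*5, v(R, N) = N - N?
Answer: 0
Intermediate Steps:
v(R, N) = 0
b(I, y) = -5 + I (b(I, y) = I - 5 = -5 + I)
b(0⁴, 7)*v(6, -3) = (-5 + 0⁴)*0 = (-5 + 0)*0 = -5*0 = 0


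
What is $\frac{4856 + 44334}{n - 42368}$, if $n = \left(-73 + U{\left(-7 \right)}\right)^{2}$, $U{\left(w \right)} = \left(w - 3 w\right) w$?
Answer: $- \frac{49190}{13127} \approx -3.7472$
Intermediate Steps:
$U{\left(w \right)} = - 2 w^{2}$ ($U{\left(w \right)} = - 2 w w = - 2 w^{2}$)
$n = 29241$ ($n = \left(-73 - 2 \left(-7\right)^{2}\right)^{2} = \left(-73 - 98\right)^{2} = \left(-171\right)^{2} = 29241$)
$\frac{4856 + 44334}{n - 42368} = \frac{4856 + 44334}{29241 - 42368} = \frac{49190}{-13127} = 49190 \left(- \frac{1}{13127}\right) = - \frac{49190}{13127}$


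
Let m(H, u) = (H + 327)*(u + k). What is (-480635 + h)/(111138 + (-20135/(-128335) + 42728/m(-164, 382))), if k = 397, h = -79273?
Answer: -608268870041124/120737845853299 ≈ -5.0379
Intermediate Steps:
m(H, u) = (327 + H)*(397 + u) (m(H, u) = (H + 327)*(u + 397) = (327 + H)*(397 + u))
(-480635 + h)/(111138 + (-20135/(-128335) + 42728/m(-164, 382))) = (-480635 - 79273)/(111138 + (-20135/(-128335) + 42728/(129819 + 327*382 + 397*(-164) - 164*382))) = -559908/(111138 + (-20135*(-1/128335) + 42728/(129819 + 124914 - 65108 - 62648))) = -559908/(111138 + (4027/25667 + 42728/126977)) = -559908/(111138 + 1608035955/3259118659) = -559908/362213537559897/3259118659 = -559908*3259118659/362213537559897 = -608268870041124/120737845853299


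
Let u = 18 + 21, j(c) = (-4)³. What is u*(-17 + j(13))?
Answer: -3159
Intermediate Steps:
j(c) = -64
u = 39
u*(-17 + j(13)) = 39*(-17 - 64) = 39*(-81) = -3159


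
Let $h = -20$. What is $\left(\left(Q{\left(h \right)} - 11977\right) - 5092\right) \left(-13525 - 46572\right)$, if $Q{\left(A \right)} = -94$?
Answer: $1031444811$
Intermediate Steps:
$\left(\left(Q{\left(h \right)} - 11977\right) - 5092\right) \left(-13525 - 46572\right) = \left(\left(-94 - 11977\right) - 5092\right) \left(-13525 - 46572\right) = \left(\left(-94 - 11977\right) - 5092\right) \left(-60097\right) = \left(-12071 - 5092\right) \left(-60097\right) = \left(-17163\right) \left(-60097\right) = 1031444811$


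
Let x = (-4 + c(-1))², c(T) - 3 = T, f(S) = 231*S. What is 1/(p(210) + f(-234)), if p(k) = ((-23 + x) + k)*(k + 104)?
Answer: 1/5920 ≈ 0.00016892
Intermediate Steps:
c(T) = 3 + T
x = 4 (x = (-4 + (3 - 1))² = (-4 + 2)² = (-2)² = 4)
p(k) = (-19 + k)*(104 + k) (p(k) = ((-23 + 4) + k)*(k + 104) = (-19 + k)*(104 + k))
1/(p(210) + f(-234)) = 1/((-1976 + 210² + 85*210) + 231*(-234)) = 1/((-1976 + 44100 + 17850) - 54054) = 1/(59974 - 54054) = 1/5920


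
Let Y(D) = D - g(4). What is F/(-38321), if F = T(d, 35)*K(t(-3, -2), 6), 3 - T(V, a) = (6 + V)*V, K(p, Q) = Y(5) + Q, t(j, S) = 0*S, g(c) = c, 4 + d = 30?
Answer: 5803/38321 ≈ 0.15143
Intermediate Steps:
d = 26 (d = -4 + 30 = 26)
Y(D) = -4 + D (Y(D) = D - 1*4 = D - 4 = -4 + D)
t(j, S) = 0
K(p, Q) = 1 + Q (K(p, Q) = (-4 + 5) + Q = 1 + Q)
T(V, a) = 3 - V*(6 + V) (T(V, a) = 3 - (6 + V)*V = 3 - V*(6 + V))
F = -5803 (F = (3 - 1*26² - 6*26)*(1 + 6) = (3 - 1*676 - 156)*7 = (3 - 676 - 156)*7 = -829*7 = -5803)
F/(-38321) = -5803/(-38321) = -5803*(-1/38321) = 5803/38321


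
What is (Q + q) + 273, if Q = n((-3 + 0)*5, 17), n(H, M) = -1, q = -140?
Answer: 132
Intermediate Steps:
Q = -1
(Q + q) + 273 = (-1 - 140) + 273 = -141 + 273 = 132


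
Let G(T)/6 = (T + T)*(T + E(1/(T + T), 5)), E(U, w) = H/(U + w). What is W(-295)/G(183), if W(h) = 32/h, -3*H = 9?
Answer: -14648/54088921125 ≈ -2.7081e-7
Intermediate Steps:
H = -3 (H = -1/3*9 = -3)
E(U, w) = -3/(U + w)
G(T) = 12*T*(T - 3/(5 + 1/(2*T))) (G(T) = 6*((T + T)*(T - 3/(1/(T + T) + 5))) = 6*((2*T)*(T - 3/(1/(2*T) + 5))) = 6*((2*T)*(T - 3/(5 + 1/(2*T)))) = 6*(2*T*(T - 3/(5 + 1/(2*T)))) = 12*T*(T - 3/(5 + 1/(2*T))))
W(-295)/G(183) = (32/(-295))/((183**2*(-60 + 120*183)/(1 + 10*183))) = (32*(-1/295))/((33489*(-60 + 21960)/(1 + 1830))) = -32/(295*(33489*21900/1831)) = -32/(295*(33489*(1/1831)*21900)) = -32/(295*733409100/1831) = -32/295*1831/733409100 = -14648/54088921125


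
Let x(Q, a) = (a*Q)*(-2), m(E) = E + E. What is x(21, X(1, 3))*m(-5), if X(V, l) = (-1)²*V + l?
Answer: 1680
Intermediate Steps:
X(V, l) = V + l (X(V, l) = 1*V + l = V + l)
m(E) = 2*E
x(Q, a) = -2*Q*a (x(Q, a) = (Q*a)*(-2) = -2*Q*a)
x(21, X(1, 3))*m(-5) = (-2*21*(1 + 3))*(2*(-5)) = -2*21*4*(-10) = -168*(-10) = 1680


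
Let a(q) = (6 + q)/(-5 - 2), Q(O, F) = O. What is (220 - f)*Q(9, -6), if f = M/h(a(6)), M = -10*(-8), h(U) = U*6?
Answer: 2050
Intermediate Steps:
a(q) = -6/7 - q/7 (a(q) = (6 + q)/(-7) = (6 + q)*(-⅐) = -6/7 - q/7)
h(U) = 6*U
M = 80
f = -70/9 (f = 80/((6*(-6/7 - ⅐*6))) = 80/((6*(-6/7 - 6/7))) = 80/((6*(-12/7))) = 80/(-72/7) = 80*(-7/72) = -70/9 ≈ -7.7778)
(220 - f)*Q(9, -6) = (220 - 1*(-70/9))*9 = (220 + 70/9)*9 = (2050/9)*9 = 2050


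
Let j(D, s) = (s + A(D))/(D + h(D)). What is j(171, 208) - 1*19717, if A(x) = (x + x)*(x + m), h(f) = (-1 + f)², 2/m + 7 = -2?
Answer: -573134293/29071 ≈ -19715.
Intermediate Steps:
m = -2/9 (m = 2/(-7 - 2) = 2/(-9) = 2*(-⅑) = -2/9 ≈ -0.22222)
A(x) = 2*x*(-2/9 + x) (A(x) = (x + x)*(x - 2/9) = (2*x)*(-2/9 + x) = 2*x*(-2/9 + x))
j(D, s) = (s + 2*D*(-2 + 9*D)/9)/(D + (-1 + D)²)
j(171, 208) - 1*19717 = (208 + (2/9)*171*(-2 + 9*171))/(171 + (-1 + 171)²) - 1*19717 = (208 + (2/9)*171*(-2 + 1539))/(171 + 170²) - 19717 = (208 + (2/9)*171*1537)/(171 + 28900) - 19717 = (208 + 58406)/29071 - 19717 = (1/29071)*58614 - 19717 = 58614/29071 - 19717 = -573134293/29071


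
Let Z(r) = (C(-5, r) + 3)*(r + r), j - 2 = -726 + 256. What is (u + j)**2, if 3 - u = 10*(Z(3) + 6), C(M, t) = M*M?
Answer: 4862025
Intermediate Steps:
C(M, t) = M**2
j = -468 (j = 2 + (-726 + 256) = 2 - 470 = -468)
Z(r) = 56*r (Z(r) = ((-5)**2 + 3)*(r + r) = (25 + 3)*(2*r) = 28*(2*r) = 56*r)
u = -1737 (u = 3 - 10*(56*3 + 6) = 3 - 10*(168 + 6) = 3 - 10*174 = 3 - 1*1740 = 3 - 1740 = -1737)
(u + j)**2 = (-1737 - 468)**2 = (-2205)**2 = 4862025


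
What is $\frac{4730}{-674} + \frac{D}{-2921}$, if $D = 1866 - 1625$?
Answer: $- \frac{6989382}{984377} \approx -7.1003$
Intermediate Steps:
$D = 241$ ($D = 1866 - 1625 = 241$)
$\frac{4730}{-674} + \frac{D}{-2921} = \frac{4730}{-674} + \frac{241}{-2921} = 4730 \left(- \frac{1}{674}\right) + 241 \left(- \frac{1}{2921}\right) = - \frac{2365}{337} - \frac{241}{2921} = - \frac{6989382}{984377}$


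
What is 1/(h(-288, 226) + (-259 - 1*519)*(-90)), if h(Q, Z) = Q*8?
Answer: 1/67716 ≈ 1.4768e-5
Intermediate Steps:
h(Q, Z) = 8*Q
1/(h(-288, 226) + (-259 - 1*519)*(-90)) = 1/(8*(-288) + (-259 - 1*519)*(-90)) = 1/(-2304 + (-259 - 519)*(-90)) = 1/(-2304 - 778*(-90)) = 1/(-2304 + 70020) = 1/67716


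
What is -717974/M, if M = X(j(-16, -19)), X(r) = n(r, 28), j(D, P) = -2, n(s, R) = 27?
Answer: -717974/27 ≈ -26592.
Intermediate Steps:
X(r) = 27
M = 27
-717974/M = -717974/27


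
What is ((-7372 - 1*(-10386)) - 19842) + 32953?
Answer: 16125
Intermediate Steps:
((-7372 - 1*(-10386)) - 19842) + 32953 = ((-7372 + 10386) - 19842) + 32953 = (3014 - 19842) + 32953 = -16828 + 32953 = 16125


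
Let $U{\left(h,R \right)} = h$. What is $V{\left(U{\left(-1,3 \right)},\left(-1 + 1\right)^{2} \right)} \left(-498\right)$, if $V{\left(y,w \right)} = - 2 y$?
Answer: $-996$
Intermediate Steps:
$V{\left(U{\left(-1,3 \right)},\left(-1 + 1\right)^{2} \right)} \left(-498\right) = \left(-2\right) \left(-1\right) \left(-498\right) = 2 \left(-498\right) = -996$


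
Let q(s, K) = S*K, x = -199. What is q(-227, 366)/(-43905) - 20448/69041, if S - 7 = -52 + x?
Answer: 1755956008/1010415035 ≈ 1.7379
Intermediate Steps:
S = -244 (S = 7 + (-52 - 199) = 7 - 251 = -244)
q(s, K) = -244*K
q(-227, 366)/(-43905) - 20448/69041 = -244*366/(-43905) - 20448/69041 = -89304*(-1/43905) - 20448*1/69041 = 29768/14635 - 20448/69041 = 1755956008/1010415035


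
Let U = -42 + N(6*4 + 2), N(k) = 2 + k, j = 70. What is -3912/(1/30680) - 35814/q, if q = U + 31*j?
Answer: -129381750387/1078 ≈ -1.2002e+8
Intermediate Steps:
U = -14 (U = -42 + (2 + (6*4 + 2)) = -42 + (2 + (24 + 2)) = -42 + (2 + 26) = -42 + 28 = -14)
q = 2156 (q = -14 + 31*70 = -14 + 2170 = 2156)
-3912/(1/30680) - 35814/q = -3912/(1/30680) - 35814/2156 = -3912/1/30680 - 35814*1/2156 = -3912*30680 - 17907/1078 = -120020160 - 17907/1078 = -129381750387/1078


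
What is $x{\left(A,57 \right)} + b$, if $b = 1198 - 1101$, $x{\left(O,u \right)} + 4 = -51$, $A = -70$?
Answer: $42$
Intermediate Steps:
$x{\left(O,u \right)} = -55$ ($x{\left(O,u \right)} = -4 - 51 = -55$)
$b = 97$ ($b = 1198 - 1101 = 97$)
$x{\left(A,57 \right)} + b = -55 + 97 = 42$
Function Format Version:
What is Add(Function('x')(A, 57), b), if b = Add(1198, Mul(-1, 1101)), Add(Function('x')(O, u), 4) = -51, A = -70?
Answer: 42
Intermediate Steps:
Function('x')(O, u) = -55 (Function('x')(O, u) = Add(-4, -51) = -55)
b = 97 (b = Add(1198, -1101) = 97)
Add(Function('x')(A, 57), b) = Add(-55, 97) = 42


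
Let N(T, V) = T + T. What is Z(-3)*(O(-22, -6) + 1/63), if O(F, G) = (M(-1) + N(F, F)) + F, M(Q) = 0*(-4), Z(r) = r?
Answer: 4157/21 ≈ 197.95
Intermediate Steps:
M(Q) = 0
N(T, V) = 2*T
O(F, G) = 3*F (O(F, G) = (0 + 2*F) + F = 2*F + F = 3*F)
Z(-3)*(O(-22, -6) + 1/63) = -3*(3*(-22) + 1/63) = -3*(-66 + 1/63) = -3*(-4157/63) = 4157/21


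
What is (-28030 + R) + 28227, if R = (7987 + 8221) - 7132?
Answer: 9273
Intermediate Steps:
R = 9076 (R = 16208 - 7132 = 9076)
(-28030 + R) + 28227 = (-28030 + 9076) + 28227 = -18954 + 28227 = 9273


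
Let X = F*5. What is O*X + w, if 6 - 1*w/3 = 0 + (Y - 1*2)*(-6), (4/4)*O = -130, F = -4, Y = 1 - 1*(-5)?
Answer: 2690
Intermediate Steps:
Y = 6 (Y = 1 + 5 = 6)
X = -20 (X = -4*5 = -20)
O = -130
w = 90 (w = 18 - 3*(0 + (6 - 1*2)*(-6)) = 18 - 3*(0 + (6 - 2)*(-6)) = 18 - 3*(0 + 4*(-6)) = 18 - 3*(0 - 24) = 18 - 3*(-24) = 18 + 72 = 90)
O*X + w = -130*(-20) + 90 = 2600 + 90 = 2690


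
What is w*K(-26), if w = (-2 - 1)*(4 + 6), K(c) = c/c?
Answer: -30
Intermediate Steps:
K(c) = 1
w = -30 (w = -3*10 = -30)
w*K(-26) = -30*1 = -30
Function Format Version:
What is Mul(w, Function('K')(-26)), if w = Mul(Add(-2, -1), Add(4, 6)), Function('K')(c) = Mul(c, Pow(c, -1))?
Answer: -30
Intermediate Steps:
Function('K')(c) = 1
w = -30 (w = Mul(-3, 10) = -30)
Mul(w, Function('K')(-26)) = Mul(-30, 1) = -30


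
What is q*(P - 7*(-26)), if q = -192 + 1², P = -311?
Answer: 24639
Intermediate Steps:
q = -191 (q = -192 + 1 = -191)
q*(P - 7*(-26)) = -191*(-311 - 7*(-26)) = -191*(-311 + 182) = -191*(-129) = 24639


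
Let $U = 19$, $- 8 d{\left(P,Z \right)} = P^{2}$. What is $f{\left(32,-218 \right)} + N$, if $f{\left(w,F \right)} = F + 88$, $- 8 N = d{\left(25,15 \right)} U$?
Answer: $\frac{3555}{64} \approx 55.547$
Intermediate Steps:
$d{\left(P,Z \right)} = - \frac{P^{2}}{8}$
$N = \frac{11875}{64}$ ($N = - \frac{- \frac{25^{2}}{8} \cdot 19}{8} = - \frac{\left(- \frac{1}{8}\right) 625 \cdot 19}{8} = - \frac{\left(- \frac{625}{8}\right) 19}{8} = \left(- \frac{1}{8}\right) \left(- \frac{11875}{8}\right) = \frac{11875}{64} \approx 185.55$)
$f{\left(w,F \right)} = 88 + F$
$f{\left(32,-218 \right)} + N = \left(88 - 218\right) + \frac{11875}{64} = -130 + \frac{11875}{64} = \frac{3555}{64}$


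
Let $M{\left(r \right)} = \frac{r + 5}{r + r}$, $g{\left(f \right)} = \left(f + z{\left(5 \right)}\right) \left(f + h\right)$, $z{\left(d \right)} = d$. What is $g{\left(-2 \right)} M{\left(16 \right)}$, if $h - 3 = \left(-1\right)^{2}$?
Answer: $\frac{63}{16} \approx 3.9375$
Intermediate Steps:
$h = 4$ ($h = 3 + \left(-1\right)^{2} = 3 + 1 = 4$)
$g{\left(f \right)} = \left(4 + f\right) \left(5 + f\right)$ ($g{\left(f \right)} = \left(f + 5\right) \left(f + 4\right) = \left(5 + f\right) \left(4 + f\right) = \left(4 + f\right) \left(5 + f\right)$)
$M{\left(r \right)} = \frac{5 + r}{2 r}$
$g{\left(-2 \right)} M{\left(16 \right)} = \left(20 + \left(-2\right)^{2} + 9 \left(-2\right)\right) \frac{5 + 16}{2 \cdot 16} = \left(20 + 4 - 18\right) \frac{1}{2} \cdot \frac{1}{16} \cdot 21 = 6 \cdot \frac{21}{32} = \frac{63}{16}$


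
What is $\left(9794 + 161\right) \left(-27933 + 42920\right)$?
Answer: $149195585$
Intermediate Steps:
$\left(9794 + 161\right) \left(-27933 + 42920\right) = 9955 \cdot 14987 = 149195585$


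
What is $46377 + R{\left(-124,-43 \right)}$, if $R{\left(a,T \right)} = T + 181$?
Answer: $46515$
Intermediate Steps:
$R{\left(a,T \right)} = 181 + T$
$46377 + R{\left(-124,-43 \right)} = 46377 + \left(181 - 43\right) = 46377 + 138 = 46515$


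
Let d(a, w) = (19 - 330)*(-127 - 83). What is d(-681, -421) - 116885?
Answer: -51575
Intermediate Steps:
d(a, w) = 65310 (d(a, w) = -311*(-210) = 65310)
d(-681, -421) - 116885 = 65310 - 116885 = -51575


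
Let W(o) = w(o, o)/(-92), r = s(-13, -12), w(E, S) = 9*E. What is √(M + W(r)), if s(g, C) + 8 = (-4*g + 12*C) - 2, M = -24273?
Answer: 27*I*√70426/46 ≈ 155.77*I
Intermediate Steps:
s(g, C) = -10 - 4*g + 12*C (s(g, C) = -8 + ((-4*g + 12*C) - 2) = -8 + (-2 - 4*g + 12*C) = -10 - 4*g + 12*C)
r = -102 (r = -10 - 4*(-13) + 12*(-12) = -10 + 52 - 144 = -102)
W(o) = -9*o/92 (W(o) = (9*o)/(-92) = (9*o)*(-1/92) = -9*o/92)
√(M + W(r)) = √(-24273 - 9/92*(-102)) = √(-24273 + 459/46) = √(-1116099/46) = 27*I*√70426/46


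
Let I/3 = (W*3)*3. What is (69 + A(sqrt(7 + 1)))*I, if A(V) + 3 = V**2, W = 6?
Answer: 11988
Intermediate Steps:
A(V) = -3 + V**2
I = 162 (I = 3*((6*3)*3) = 3*(18*3) = 3*54 = 162)
(69 + A(sqrt(7 + 1)))*I = (69 + (-3 + (sqrt(7 + 1))**2))*162 = (69 + (-3 + (sqrt(8))**2))*162 = (69 + (-3 + (2*sqrt(2))**2))*162 = (69 + (-3 + 8))*162 = (69 + 5)*162 = 74*162 = 11988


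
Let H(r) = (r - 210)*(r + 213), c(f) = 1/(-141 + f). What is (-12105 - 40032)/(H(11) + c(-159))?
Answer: 15641100/13372801 ≈ 1.1696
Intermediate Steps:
H(r) = (-210 + r)*(213 + r)
(-12105 - 40032)/(H(11) + c(-159)) = (-12105 - 40032)/((-44730 + 11**2 + 3*11) + 1/(-141 - 159)) = -52137/((-44730 + 121 + 33) + 1/(-300)) = -52137/(-44576 - 1/300) = -52137/(-13372801/300) = -52137*(-300/13372801) = 15641100/13372801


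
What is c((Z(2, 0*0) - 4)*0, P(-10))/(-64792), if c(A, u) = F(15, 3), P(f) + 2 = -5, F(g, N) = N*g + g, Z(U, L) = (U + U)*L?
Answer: -15/16198 ≈ -0.00092604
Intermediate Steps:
Z(U, L) = 2*L*U (Z(U, L) = (2*U)*L = 2*L*U)
F(g, N) = g + N*g
P(f) = -7 (P(f) = -2 - 5 = -7)
c(A, u) = 60 (c(A, u) = 15*(1 + 3) = 15*4 = 60)
c((Z(2, 0*0) - 4)*0, P(-10))/(-64792) = 60/(-64792) = 60*(-1/64792) = -15/16198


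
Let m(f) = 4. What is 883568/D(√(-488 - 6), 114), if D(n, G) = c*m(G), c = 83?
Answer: 220892/83 ≈ 2661.3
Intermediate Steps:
D(n, G) = 332 (D(n, G) = 83*4 = 332)
883568/D(√(-488 - 6), 114) = 883568/332 = 883568*(1/332) = 220892/83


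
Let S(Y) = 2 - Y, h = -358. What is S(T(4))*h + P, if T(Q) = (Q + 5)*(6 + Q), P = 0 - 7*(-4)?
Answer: 31532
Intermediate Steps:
P = 28 (P = 0 + 28 = 28)
T(Q) = (5 + Q)*(6 + Q)
S(T(4))*h + P = (2 - (30 + 4² + 11*4))*(-358) + 28 = (2 - (30 + 16 + 44))*(-358) + 28 = (2 - 1*90)*(-358) + 28 = (2 - 90)*(-358) + 28 = -88*(-358) + 28 = 31504 + 28 = 31532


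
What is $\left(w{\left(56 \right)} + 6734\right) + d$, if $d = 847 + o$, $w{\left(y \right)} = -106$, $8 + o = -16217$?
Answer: $-8750$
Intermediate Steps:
$o = -16225$ ($o = -8 - 16217 = -16225$)
$d = -15378$ ($d = 847 - 16225 = -15378$)
$\left(w{\left(56 \right)} + 6734\right) + d = \left(-106 + 6734\right) - 15378 = 6628 - 15378 = -8750$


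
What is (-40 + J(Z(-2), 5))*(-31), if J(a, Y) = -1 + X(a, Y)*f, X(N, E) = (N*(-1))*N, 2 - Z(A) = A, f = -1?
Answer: 775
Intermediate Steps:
Z(A) = 2 - A
X(N, E) = -N² (X(N, E) = (-N)*N = -N²)
J(a, Y) = -1 + a² (J(a, Y) = -1 - a²*(-1) = -1 + a²)
(-40 + J(Z(-2), 5))*(-31) = (-40 + (-1 + (2 - 1*(-2))²))*(-31) = (-40 + (-1 + (2 + 2)²))*(-31) = (-40 + (-1 + 4²))*(-31) = (-40 + (-1 + 16))*(-31) = (-40 + 15)*(-31) = -25*(-31) = 775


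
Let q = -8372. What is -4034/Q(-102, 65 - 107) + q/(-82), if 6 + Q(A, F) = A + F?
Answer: 396647/3075 ≈ 128.99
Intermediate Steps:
Q(A, F) = -6 + A + F (Q(A, F) = -6 + (A + F) = -6 + A + F)
-4034/Q(-102, 65 - 107) + q/(-82) = -4034/(-6 - 102 + (65 - 107)) - 8372/(-82) = -4034/(-6 - 102 - 42) - 8372*(-1/82) = -4034/(-150) + 4186/41 = -4034*(-1/150) + 4186/41 = 2017/75 + 4186/41 = 396647/3075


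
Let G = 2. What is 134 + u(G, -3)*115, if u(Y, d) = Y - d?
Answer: 709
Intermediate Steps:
134 + u(G, -3)*115 = 134 + (2 - 1*(-3))*115 = 134 + (2 + 3)*115 = 134 + 5*115 = 134 + 575 = 709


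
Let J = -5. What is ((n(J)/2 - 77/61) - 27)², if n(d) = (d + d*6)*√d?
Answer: -10902421/14884 + 60340*I*√5/61 ≈ -732.49 + 2211.9*I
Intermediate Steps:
n(d) = 7*d^(3/2) (n(d) = (d + 6*d)*√d = (7*d)*√d = 7*d^(3/2))
((n(J)/2 - 77/61) - 27)² = (((7*(-5)^(3/2))/2 - 77/61) - 27)² = (((7*(-5*I*√5))*(½) - 77*1/61) - 27)² = ((-35*I*√5*(½) - 77/61) - 27)² = ((-35*I*√5/2 - 77/61) - 27)² = ((-77/61 - 35*I*√5/2) - 27)² = (-1724/61 - 35*I*√5/2)²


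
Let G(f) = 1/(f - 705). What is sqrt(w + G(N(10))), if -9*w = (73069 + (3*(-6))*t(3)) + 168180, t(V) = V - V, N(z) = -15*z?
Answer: 16*I*sqrt(8504970)/285 ≈ 163.72*I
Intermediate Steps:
t(V) = 0
G(f) = 1/(-705 + f)
w = -241249/9 (w = -((73069 + (3*(-6))*0) + 168180)/9 = -((73069 - 18*0) + 168180)/9 = -((73069 + 0) + 168180)/9 = -(73069 + 168180)/9 = -1/9*241249 = -241249/9 ≈ -26805.)
sqrt(w + G(N(10))) = sqrt(-241249/9 + 1/(-705 - 15*10)) = sqrt(-241249/9 + 1/(-705 - 150)) = sqrt(-241249/9 + 1/(-855)) = sqrt(-241249/9 - 1/855) = sqrt(-7639552/285) = 16*I*sqrt(8504970)/285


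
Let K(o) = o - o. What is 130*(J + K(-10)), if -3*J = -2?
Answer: 260/3 ≈ 86.667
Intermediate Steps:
J = ⅔ (J = -⅓*(-2) = ⅔ ≈ 0.66667)
K(o) = 0
130*(J + K(-10)) = 130*(⅔ + 0) = 130*(⅔) = 260/3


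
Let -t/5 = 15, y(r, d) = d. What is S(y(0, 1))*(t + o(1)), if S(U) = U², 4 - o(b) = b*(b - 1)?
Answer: -71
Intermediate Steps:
t = -75 (t = -5*15 = -75)
o(b) = 4 - b*(-1 + b) (o(b) = 4 - b*(b - 1) = 4 - b*(-1 + b))
S(y(0, 1))*(t + o(1)) = 1²*(-75 + (4 + 1 - 1*1²)) = 1*(-75 + (4 + 1 - 1*1)) = 1*(-75 + (4 + 1 - 1)) = 1*(-75 + 4) = 1*(-71) = -71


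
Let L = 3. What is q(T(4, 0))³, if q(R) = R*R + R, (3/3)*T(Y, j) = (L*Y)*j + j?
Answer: 0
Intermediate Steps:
T(Y, j) = j + 3*Y*j (T(Y, j) = (3*Y)*j + j = 3*Y*j + j = j + 3*Y*j)
q(R) = R + R² (q(R) = R² + R = R + R²)
q(T(4, 0))³ = ((0*(1 + 3*4))*(1 + 0*(1 + 3*4)))³ = ((0*(1 + 12))*(1 + 0*(1 + 12)))³ = ((0*13)*(1 + 0*13))³ = (0*(1 + 0))³ = (0*1)³ = 0³ = 0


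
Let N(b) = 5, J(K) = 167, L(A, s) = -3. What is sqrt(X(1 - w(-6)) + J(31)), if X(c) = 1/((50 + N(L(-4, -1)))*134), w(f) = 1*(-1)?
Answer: sqrt(9070929670)/7370 ≈ 12.923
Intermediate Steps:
w(f) = -1
X(c) = 1/7370 (X(c) = 1/((50 + 5)*134) = (1/134)/55 = (1/55)*(1/134) = 1/7370)
sqrt(X(1 - w(-6)) + J(31)) = sqrt(1/7370 + 167) = sqrt(1230791/7370) = sqrt(9070929670)/7370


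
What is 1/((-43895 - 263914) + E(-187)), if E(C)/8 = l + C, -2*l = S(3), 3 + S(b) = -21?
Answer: -1/309209 ≈ -3.2341e-6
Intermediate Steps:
S(b) = -24 (S(b) = -3 - 21 = -24)
l = 12 (l = -½*(-24) = 12)
E(C) = 96 + 8*C (E(C) = 8*(12 + C) = 96 + 8*C)
1/((-43895 - 263914) + E(-187)) = 1/((-43895 - 263914) + (96 + 8*(-187))) = 1/(-307809 + (96 - 1496)) = 1/(-307809 - 1400) = 1/(-309209) = -1/309209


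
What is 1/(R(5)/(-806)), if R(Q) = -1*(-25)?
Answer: -806/25 ≈ -32.240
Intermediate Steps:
R(Q) = 25
1/(R(5)/(-806)) = 1/(25/(-806)) = 1/(25*(-1/806)) = 1/(-25/806) = -806/25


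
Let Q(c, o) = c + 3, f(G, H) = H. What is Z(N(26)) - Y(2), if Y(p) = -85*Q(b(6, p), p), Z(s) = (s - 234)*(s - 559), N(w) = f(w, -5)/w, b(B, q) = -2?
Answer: 88585431/676 ≈ 1.3104e+5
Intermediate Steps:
Q(c, o) = 3 + c
N(w) = -5/w
Z(s) = (-559 + s)*(-234 + s) (Z(s) = (-234 + s)*(-559 + s) = (-559 + s)*(-234 + s))
Y(p) = -85 (Y(p) = -85*(3 - 2) = -85*1 = -85)
Z(N(26)) - Y(2) = (130806 + (-5/26)² - (-3965)/26) - 1*(-85) = (130806 + (-5*1/26)² - (-3965)/26) + 85 = (130806 + (-5/26)² - 793*(-5/26)) + 85 = (130806 + 25/676 + 305/2) + 85 = 88527971/676 + 85 = 88585431/676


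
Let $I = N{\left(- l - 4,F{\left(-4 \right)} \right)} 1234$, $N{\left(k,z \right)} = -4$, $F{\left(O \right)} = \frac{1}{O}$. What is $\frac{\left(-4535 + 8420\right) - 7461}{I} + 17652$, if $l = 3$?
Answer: $\frac{10891731}{617} \approx 17653.0$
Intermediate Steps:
$I = -4936$ ($I = \left(-4\right) 1234 = -4936$)
$\frac{\left(-4535 + 8420\right) - 7461}{I} + 17652 = \frac{\left(-4535 + 8420\right) - 7461}{-4936} + 17652 = \left(3885 - 7461\right) \left(- \frac{1}{4936}\right) + 17652 = \left(-3576\right) \left(- \frac{1}{4936}\right) + 17652 = \frac{447}{617} + 17652 = \frac{10891731}{617}$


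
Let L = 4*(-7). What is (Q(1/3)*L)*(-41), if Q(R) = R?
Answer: 1148/3 ≈ 382.67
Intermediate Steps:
L = -28
(Q(1/3)*L)*(-41) = (-28/3)*(-41) = ((1/3)*(-28))*(-41) = -28/3*(-41) = 1148/3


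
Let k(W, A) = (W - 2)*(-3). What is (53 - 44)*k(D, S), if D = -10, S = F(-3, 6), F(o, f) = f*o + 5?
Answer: 324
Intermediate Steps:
F(o, f) = 5 + f*o
S = -13 (S = 5 + 6*(-3) = 5 - 18 = -13)
k(W, A) = 6 - 3*W (k(W, A) = (-2 + W)*(-3) = 6 - 3*W)
(53 - 44)*k(D, S) = (53 - 44)*(6 - 3*(-10)) = 9*(6 + 30) = 9*36 = 324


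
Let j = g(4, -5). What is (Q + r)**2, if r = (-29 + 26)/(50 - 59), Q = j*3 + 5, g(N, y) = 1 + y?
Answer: 400/9 ≈ 44.444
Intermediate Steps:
j = -4 (j = 1 - 5 = -4)
Q = -7 (Q = -4*3 + 5 = -12 + 5 = -7)
r = 1/3 (r = -3/(-9) = -3*(-1/9) = 1/3 ≈ 0.33333)
(Q + r)**2 = (-7 + 1/3)**2 = (-20/3)**2 = 400/9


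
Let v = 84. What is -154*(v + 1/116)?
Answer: -750365/58 ≈ -12937.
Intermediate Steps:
-154*(v + 1/116) = -154*(84 + 1/116) = -154*9745/116 = -750365/58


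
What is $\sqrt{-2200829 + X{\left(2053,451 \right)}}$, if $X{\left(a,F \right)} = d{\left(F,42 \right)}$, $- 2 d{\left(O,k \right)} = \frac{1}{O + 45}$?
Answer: $\frac{i \sqrt{135359786878}}{248} \approx 1483.5 i$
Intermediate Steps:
$d{\left(O,k \right)} = - \frac{1}{2 \left(45 + O\right)}$ ($d{\left(O,k \right)} = - \frac{1}{2 \left(O + 45\right)} = - \frac{1}{2 \left(45 + O\right)}$)
$X{\left(a,F \right)} = - \frac{1}{90 + 2 F}$
$\sqrt{-2200829 + X{\left(2053,451 \right)}} = \sqrt{-2200829 - \frac{1}{90 + 2 \cdot 451}} = \sqrt{-2200829 - \frac{1}{90 + 902}} = \sqrt{-2200829 - \frac{1}{992}} = \sqrt{- \frac{2183222369}{992}} = \frac{i \sqrt{135359786878}}{248}$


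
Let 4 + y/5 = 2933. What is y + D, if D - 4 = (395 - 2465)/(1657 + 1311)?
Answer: 21738081/1484 ≈ 14648.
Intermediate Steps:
y = 14645 (y = -20 + 5*2933 = -20 + 14665 = 14645)
D = 4901/1484 (D = 4 + (395 - 2465)/(1657 + 1311) = 4 - 2070/2968 = 4 - 2070*1/2968 = 4 - 1035/1484 = 4901/1484 ≈ 3.3026)
y + D = 14645 + 4901/1484 = 21738081/1484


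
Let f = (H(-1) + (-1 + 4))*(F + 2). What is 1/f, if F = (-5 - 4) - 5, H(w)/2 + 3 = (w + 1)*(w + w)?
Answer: 1/36 ≈ 0.027778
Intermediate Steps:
H(w) = -6 + 4*w*(1 + w) (H(w) = -6 + 2*((w + 1)*(w + w)) = -6 + 2*((1 + w)*(2*w)) = -6 + 2*(2*w*(1 + w)) = -6 + 4*w*(1 + w))
F = -14 (F = -9 - 5 = -14)
f = 36 (f = ((-6 + 4*(-1) + 4*(-1)²) + (-1 + 4))*(-14 + 2) = ((-6 - 4 + 4*1) + 3)*(-12) = ((-6 - 4 + 4) + 3)*(-12) = (-6 + 3)*(-12) = -3*(-12) = 36)
1/f = 1/36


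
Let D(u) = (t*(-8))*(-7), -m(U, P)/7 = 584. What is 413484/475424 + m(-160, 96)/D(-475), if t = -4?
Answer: 2272493/118856 ≈ 19.120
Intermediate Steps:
m(U, P) = -4088 (m(U, P) = -7*584 = -4088)
D(u) = -224 (D(u) = -4*(-8)*(-7) = 32*(-7) = -224)
413484/475424 + m(-160, 96)/D(-475) = 413484/475424 - 4088/(-224) = 413484*(1/475424) - 4088*(-1/224) = 103371/118856 + 73/4 = 2272493/118856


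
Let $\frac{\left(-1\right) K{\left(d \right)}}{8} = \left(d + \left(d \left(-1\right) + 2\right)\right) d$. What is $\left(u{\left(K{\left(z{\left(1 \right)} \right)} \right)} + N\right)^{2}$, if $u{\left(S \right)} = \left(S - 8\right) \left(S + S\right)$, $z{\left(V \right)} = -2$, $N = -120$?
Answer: $2005056$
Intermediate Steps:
$K{\left(d \right)} = - 16 d$ ($K{\left(d \right)} = - 8 \left(d + \left(d \left(-1\right) + 2\right)\right) d = - 8 \left(d - \left(-2 + d\right)\right) d = - 8 \cdot 2 d = - 16 d$)
$u{\left(S \right)} = 2 S \left(-8 + S\right)$ ($u{\left(S \right)} = \left(-8 + S\right) 2 S = 2 S \left(-8 + S\right)$)
$\left(u{\left(K{\left(z{\left(1 \right)} \right)} \right)} + N\right)^{2} = \left(2 \left(\left(-16\right) \left(-2\right)\right) \left(-8 - -32\right) - 120\right)^{2} = \left(2 \cdot 32 \left(-8 + 32\right) - 120\right)^{2} = \left(2 \cdot 32 \cdot 24 - 120\right)^{2} = \left(1536 - 120\right)^{2} = 1416^{2} = 2005056$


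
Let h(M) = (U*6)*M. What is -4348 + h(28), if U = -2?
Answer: -4684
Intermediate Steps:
h(M) = -12*M (h(M) = (-2*6)*M = -12*M)
-4348 + h(28) = -4348 - 12*28 = -4348 - 336 = -4684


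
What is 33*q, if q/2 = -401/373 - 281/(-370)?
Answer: -1437381/69005 ≈ -20.830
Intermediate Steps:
q = -43557/69005 (q = 2*(-401/373 - 281/(-370)) = 2*(-401*1/373 - 281*(-1/370)) = 2*(-401/373 + 281/370) = 2*(-43557/138010) = -43557/69005 ≈ -0.63122)
33*q = 33*(-43557/69005) = -1437381/69005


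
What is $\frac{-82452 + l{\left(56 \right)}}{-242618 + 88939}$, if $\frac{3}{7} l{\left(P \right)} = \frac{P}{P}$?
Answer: $\frac{247349}{461037} \approx 0.53651$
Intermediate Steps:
$l{\left(P \right)} = \frac{7}{3}$ ($l{\left(P \right)} = \frac{7 \frac{P}{P}}{3} = \frac{7}{3} \cdot 1 = \frac{7}{3}$)
$\frac{-82452 + l{\left(56 \right)}}{-242618 + 88939} = \frac{-82452 + \frac{7}{3}}{-242618 + 88939} = - \frac{247349}{3 \left(-153679\right)} = \left(- \frac{247349}{3}\right) \left(- \frac{1}{153679}\right) = \frac{247349}{461037}$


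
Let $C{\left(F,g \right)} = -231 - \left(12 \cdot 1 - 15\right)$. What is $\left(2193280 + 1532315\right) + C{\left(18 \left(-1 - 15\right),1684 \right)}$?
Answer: $3725367$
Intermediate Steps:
$C{\left(F,g \right)} = -228$ ($C{\left(F,g \right)} = -231 - \left(12 - 15\right) = -231 - -3 = -231 + 3 = -228$)
$\left(2193280 + 1532315\right) + C{\left(18 \left(-1 - 15\right),1684 \right)} = \left(2193280 + 1532315\right) - 228 = 3725595 - 228 = 3725367$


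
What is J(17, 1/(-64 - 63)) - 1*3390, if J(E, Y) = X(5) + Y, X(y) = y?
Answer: -429896/127 ≈ -3385.0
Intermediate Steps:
J(E, Y) = 5 + Y
J(17, 1/(-64 - 63)) - 1*3390 = (5 + 1/(-64 - 63)) - 1*3390 = (5 + 1/(-127)) - 3390 = (5 - 1/127) - 3390 = 634/127 - 3390 = -429896/127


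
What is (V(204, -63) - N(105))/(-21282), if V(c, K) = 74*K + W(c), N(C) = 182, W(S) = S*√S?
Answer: 2422/10641 - 68*√51/3547 ≈ 0.090701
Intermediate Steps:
W(S) = S^(3/2)
V(c, K) = c^(3/2) + 74*K (V(c, K) = 74*K + c^(3/2) = c^(3/2) + 74*K)
(V(204, -63) - N(105))/(-21282) = ((204^(3/2) + 74*(-63)) - 1*182)/(-21282) = ((408*√51 - 4662) - 182)*(-1/21282) = ((-4662 + 408*√51) - 182)*(-1/21282) = (-4844 + 408*√51)*(-1/21282) = 2422/10641 - 68*√51/3547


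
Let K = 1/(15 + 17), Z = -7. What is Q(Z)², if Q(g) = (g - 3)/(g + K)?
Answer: 102400/49729 ≈ 2.0592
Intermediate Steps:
K = 1/32 ≈ 0.031250
Q(g) = (-3 + g)/(1/32 + g) (Q(g) = (g - 3)/(g + 1/32) = (-3 + g)/(1/32 + g))
Q(Z)² = (32*(-3 - 7)/(1 + 32*(-7)))² = (32*(-10)/(1 - 224))² = (32*(-10)/(-223))² = (32*(-1/223)*(-10))² = (320/223)² = 102400/49729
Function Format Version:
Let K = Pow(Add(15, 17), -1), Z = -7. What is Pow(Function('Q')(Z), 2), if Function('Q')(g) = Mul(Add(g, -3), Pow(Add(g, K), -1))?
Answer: Rational(102400, 49729) ≈ 2.0592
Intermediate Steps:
K = Rational(1, 32) (K = Pow(32, -1) = Rational(1, 32) ≈ 0.031250)
Function('Q')(g) = Mul(Pow(Add(Rational(1, 32), g), -1), Add(-3, g)) (Function('Q')(g) = Mul(Add(g, -3), Pow(Add(g, Rational(1, 32)), -1)) = Mul(Add(-3, g), Pow(Add(Rational(1, 32), g), -1)) = Mul(Pow(Add(Rational(1, 32), g), -1), Add(-3, g)))
Pow(Function('Q')(Z), 2) = Pow(Mul(32, Pow(Add(1, Mul(32, -7)), -1), Add(-3, -7)), 2) = Pow(Mul(32, Pow(Add(1, -224), -1), -10), 2) = Pow(Mul(32, Pow(-223, -1), -10), 2) = Pow(Mul(32, Rational(-1, 223), -10), 2) = Pow(Rational(320, 223), 2) = Rational(102400, 49729)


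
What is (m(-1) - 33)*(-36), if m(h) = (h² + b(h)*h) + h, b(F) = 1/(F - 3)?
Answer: 1179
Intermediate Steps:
b(F) = 1/(-3 + F)
m(h) = h + h² + h/(-3 + h) (m(h) = (h² + h/(-3 + h)) + h = h + h² + h/(-3 + h))
(m(-1) - 33)*(-36) = (-(1 + (1 - 1)*(-3 - 1))/(-3 - 1) - 33)*(-36) = (-1*(1 + 0*(-4))/(-4) - 33)*(-36) = (-1*(-¼)*(1 + 0) - 33)*(-36) = (-1*(-¼)*1 - 33)*(-36) = (¼ - 33)*(-36) = -131/4*(-36) = 1179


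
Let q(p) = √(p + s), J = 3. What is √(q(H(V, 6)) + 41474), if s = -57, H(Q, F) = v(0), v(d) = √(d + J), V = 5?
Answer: √(41474 + I*√(57 - √3)) ≈ 203.65 + 0.018*I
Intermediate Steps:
v(d) = √(3 + d) (v(d) = √(d + 3) = √(3 + d))
H(Q, F) = √3 (H(Q, F) = √(3 + 0) = √3)
q(p) = √(-57 + p) (q(p) = √(p - 57) = √(-57 + p))
√(q(H(V, 6)) + 41474) = √(√(-57 + √3) + 41474) = √(41474 + √(-57 + √3))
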